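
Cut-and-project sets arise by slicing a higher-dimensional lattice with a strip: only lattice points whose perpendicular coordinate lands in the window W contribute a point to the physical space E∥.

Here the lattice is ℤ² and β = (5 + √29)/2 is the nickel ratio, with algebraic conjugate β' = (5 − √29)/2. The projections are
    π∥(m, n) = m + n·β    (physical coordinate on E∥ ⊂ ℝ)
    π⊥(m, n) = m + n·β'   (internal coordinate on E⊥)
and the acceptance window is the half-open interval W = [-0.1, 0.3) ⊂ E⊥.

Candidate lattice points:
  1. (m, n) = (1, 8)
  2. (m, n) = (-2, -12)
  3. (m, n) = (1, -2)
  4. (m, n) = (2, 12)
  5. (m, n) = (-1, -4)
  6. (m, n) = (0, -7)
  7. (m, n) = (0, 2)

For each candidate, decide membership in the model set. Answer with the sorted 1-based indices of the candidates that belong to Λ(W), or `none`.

none

Numerically β ≈ 5.192582 and β' = −1/β ≈ -0.192582.
candidate 1: (m,n)=(1,8) → π∥ = 1+8·β ≈ 42.540659, π⊥ = 1+8·β' ≈ -0.540659 ∉ [-0.1, 0.3) ⇒ out
candidate 2: (m,n)=(-2,-12) → π∥ = -2-12·β ≈ -64.310989, π⊥ = -2-12·β' ≈ 0.310989 ∉ [-0.1, 0.3) ⇒ out
candidate 3: (m,n)=(1,-2) → π∥ = 1-2·β ≈ -9.385165, π⊥ = 1-2·β' ≈ 1.385165 ∉ [-0.1, 0.3) ⇒ out
candidate 4: (m,n)=(2,12) → π∥ = 2+12·β ≈ 64.310989, π⊥ = 2+12·β' ≈ -0.310989 ∉ [-0.1, 0.3) ⇒ out
candidate 5: (m,n)=(-1,-4) → π∥ = -1-4·β ≈ -21.770330, π⊥ = -1-4·β' ≈ -0.229670 ∉ [-0.1, 0.3) ⇒ out
candidate 6: (m,n)=(0,-7) → π∥ = 0-7·β ≈ -36.348077, π⊥ = 0-7·β' ≈ 1.348077 ∉ [-0.1, 0.3) ⇒ out
candidate 7: (m,n)=(0,2) → π∥ = 0+2·β ≈ 10.385165, π⊥ = 0+2·β' ≈ -0.385165 ∉ [-0.1, 0.3) ⇒ out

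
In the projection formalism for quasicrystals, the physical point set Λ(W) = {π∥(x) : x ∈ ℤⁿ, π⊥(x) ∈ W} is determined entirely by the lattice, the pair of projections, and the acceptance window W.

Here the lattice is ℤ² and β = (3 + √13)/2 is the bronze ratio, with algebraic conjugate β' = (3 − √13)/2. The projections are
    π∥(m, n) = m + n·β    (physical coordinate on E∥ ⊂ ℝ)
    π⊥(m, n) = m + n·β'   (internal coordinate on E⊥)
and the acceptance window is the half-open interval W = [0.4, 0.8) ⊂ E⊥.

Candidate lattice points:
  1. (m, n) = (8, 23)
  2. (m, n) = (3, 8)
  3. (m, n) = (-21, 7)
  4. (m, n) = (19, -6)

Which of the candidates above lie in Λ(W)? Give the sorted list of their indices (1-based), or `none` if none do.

Compute β' = (3−√13)/2 = -0.3028, so π⊥(m,n) = m -0.3028·n.
[1] lift (8,23): star map gives 1.0362; window check 0.4 ≤ 1.0362 < 0.8 is false → out
[2] lift (3,8): star map gives 0.5778; window check 0.4 ≤ 0.5778 < 0.8 is true → IN Λ
[3] lift (-21,7): star map gives -23.1194; window check 0.4 ≤ -23.1194 < 0.8 is false → out
[4] lift (19,-6): star map gives 20.8167; window check 0.4 ≤ 20.8167 < 0.8 is false → out

2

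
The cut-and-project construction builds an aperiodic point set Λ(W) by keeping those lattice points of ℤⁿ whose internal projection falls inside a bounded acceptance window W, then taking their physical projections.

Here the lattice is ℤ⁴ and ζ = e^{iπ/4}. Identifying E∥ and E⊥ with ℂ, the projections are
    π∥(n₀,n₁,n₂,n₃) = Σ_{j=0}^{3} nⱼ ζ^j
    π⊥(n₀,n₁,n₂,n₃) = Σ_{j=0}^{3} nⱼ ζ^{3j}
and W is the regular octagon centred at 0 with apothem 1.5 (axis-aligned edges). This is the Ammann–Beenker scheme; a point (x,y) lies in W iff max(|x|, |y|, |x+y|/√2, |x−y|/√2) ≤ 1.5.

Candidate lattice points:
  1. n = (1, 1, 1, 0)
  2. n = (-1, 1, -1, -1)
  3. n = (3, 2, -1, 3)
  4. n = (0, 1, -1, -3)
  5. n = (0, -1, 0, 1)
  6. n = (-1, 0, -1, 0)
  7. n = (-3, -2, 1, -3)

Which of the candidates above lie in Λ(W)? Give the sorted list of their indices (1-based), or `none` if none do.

1, 5, 6

With ζ = e^{iπ/4} the internal vectors are ζ^0,ζ^3,ζ^6,ζ^9.
candidate 1: n = (1, 1, 1, 0) → π⊥ ≈ (+0.2929, -0.2929); max(|x|,|y|,|x±y|/√2) = 0.4142 ≤ 1.5 ⇒ ∈ W
candidate 2: n = (-1, 1, -1, -1) → π⊥ ≈ (-2.4142, +1.0000); max(|x|,|y|,|x±y|/√2) = 2.4142 > 1.5 ⇒ ∉ W
candidate 3: n = (3, 2, -1, 3) → π⊥ ≈ (+3.7071, +4.5355); max(|x|,|y|,|x±y|/√2) = 5.8284 > 1.5 ⇒ ∉ W
candidate 4: n = (0, 1, -1, -3) → π⊥ ≈ (-2.8284, -0.4142); max(|x|,|y|,|x±y|/√2) = 2.8284 > 1.5 ⇒ ∉ W
candidate 5: n = (0, -1, 0, 1) → π⊥ ≈ (+1.4142, +0.0000); max(|x|,|y|,|x±y|/√2) = 1.4142 ≤ 1.5 ⇒ ∈ W
candidate 6: n = (-1, 0, -1, 0) → π⊥ ≈ (-1.0000, +1.0000); max(|x|,|y|,|x±y|/√2) = 1.4142 ≤ 1.5 ⇒ ∈ W
candidate 7: n = (-3, -2, 1, -3) → π⊥ ≈ (-3.7071, -4.5355); max(|x|,|y|,|x±y|/√2) = 5.8284 > 1.5 ⇒ ∉ W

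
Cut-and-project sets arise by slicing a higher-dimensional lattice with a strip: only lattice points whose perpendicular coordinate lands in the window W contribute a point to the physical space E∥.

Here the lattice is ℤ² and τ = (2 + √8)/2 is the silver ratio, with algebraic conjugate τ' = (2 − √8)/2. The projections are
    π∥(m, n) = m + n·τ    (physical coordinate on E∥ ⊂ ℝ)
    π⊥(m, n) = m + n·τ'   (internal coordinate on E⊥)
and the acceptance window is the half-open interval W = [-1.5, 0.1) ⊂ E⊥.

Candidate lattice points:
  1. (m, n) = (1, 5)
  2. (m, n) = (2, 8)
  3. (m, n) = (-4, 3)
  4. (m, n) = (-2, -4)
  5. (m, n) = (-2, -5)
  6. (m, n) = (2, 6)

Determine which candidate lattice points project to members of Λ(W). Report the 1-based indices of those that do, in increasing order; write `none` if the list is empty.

τ' = (2−√8)/2 ≈ -0.4142.
#1 (1,5): internal coord 1 + (5)·τ' = -1.0711; -1.0711 ∈ [-1.5, 0.1) → IN Λ
#2 (2,8): internal coord 2 + (8)·τ' = -1.3137; -1.3137 ∈ [-1.5, 0.1) → IN Λ
#3 (-4,3): internal coord -4 + (3)·τ' = -5.2426; -5.2426 ∉ [-1.5, 0.1) → out
#4 (-2,-4): internal coord -2 + (-4)·τ' = -0.3431; -0.3431 ∈ [-1.5, 0.1) → IN Λ
#5 (-2,-5): internal coord -2 + (-5)·τ' = +0.0711; +0.0711 ∈ [-1.5, 0.1) → IN Λ
#6 (2,6): internal coord 2 + (6)·τ' = -0.4853; -0.4853 ∈ [-1.5, 0.1) → IN Λ

1, 2, 4, 5, 6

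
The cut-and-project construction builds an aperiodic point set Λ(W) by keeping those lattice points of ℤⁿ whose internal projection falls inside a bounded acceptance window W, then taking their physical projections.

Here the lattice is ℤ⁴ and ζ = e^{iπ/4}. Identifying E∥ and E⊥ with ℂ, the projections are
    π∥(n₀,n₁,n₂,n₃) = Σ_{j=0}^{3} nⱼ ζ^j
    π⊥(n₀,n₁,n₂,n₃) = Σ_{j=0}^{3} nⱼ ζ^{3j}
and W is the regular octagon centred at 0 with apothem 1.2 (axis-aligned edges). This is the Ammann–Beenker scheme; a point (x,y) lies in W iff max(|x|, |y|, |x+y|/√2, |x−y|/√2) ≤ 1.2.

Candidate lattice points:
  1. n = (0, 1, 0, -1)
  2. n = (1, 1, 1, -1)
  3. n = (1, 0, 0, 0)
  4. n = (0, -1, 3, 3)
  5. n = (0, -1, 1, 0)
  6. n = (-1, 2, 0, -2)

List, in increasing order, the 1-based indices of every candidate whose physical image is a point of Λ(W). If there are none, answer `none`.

With ζ = e^{iπ/4} the internal vectors are ζ^0,ζ^3,ζ^6,ζ^9.
candidate 1: n = (0, 1, 0, -1) → π⊥ ≈ (-1.41421, +0.00000); max(|x|,|y|,|x±y|/√2) = 1.41421 > 1.2 ⇒ ∉ W
candidate 2: n = (1, 1, 1, -1) → π⊥ ≈ (-0.41421, -1.00000); max(|x|,|y|,|x±y|/√2) = 1.00000 ≤ 1.2 ⇒ ∈ W
candidate 3: n = (1, 0, 0, 0) → π⊥ ≈ (+1.00000, +0.00000); max(|x|,|y|,|x±y|/√2) = 1.00000 ≤ 1.2 ⇒ ∈ W
candidate 4: n = (0, -1, 3, 3) → π⊥ ≈ (+2.82843, -1.58579); max(|x|,|y|,|x±y|/√2) = 3.12132 > 1.2 ⇒ ∉ W
candidate 5: n = (0, -1, 1, 0) → π⊥ ≈ (+0.70711, -1.70711); max(|x|,|y|,|x±y|/√2) = 1.70711 > 1.2 ⇒ ∉ W
candidate 6: n = (-1, 2, 0, -2) → π⊥ ≈ (-3.82843, +0.00000); max(|x|,|y|,|x±y|/√2) = 3.82843 > 1.2 ⇒ ∉ W

2, 3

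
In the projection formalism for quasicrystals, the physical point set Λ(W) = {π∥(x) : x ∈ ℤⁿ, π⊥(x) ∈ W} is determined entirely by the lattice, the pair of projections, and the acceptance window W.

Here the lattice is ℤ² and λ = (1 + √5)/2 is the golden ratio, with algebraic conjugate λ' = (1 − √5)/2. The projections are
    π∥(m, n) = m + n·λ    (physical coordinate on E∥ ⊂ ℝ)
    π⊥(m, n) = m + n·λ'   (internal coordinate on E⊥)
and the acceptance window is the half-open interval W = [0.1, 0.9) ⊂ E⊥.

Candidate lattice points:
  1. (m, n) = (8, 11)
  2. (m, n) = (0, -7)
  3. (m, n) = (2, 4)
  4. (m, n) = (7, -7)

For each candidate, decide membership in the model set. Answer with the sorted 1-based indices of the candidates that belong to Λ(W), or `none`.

none

Numerically λ ≈ 1.618034 and λ' = −1/λ ≈ -0.618034.
candidate 1: (m,n)=(8,11) → π∥ = 8+11·λ ≈ 25.798374, π⊥ = 8+11·λ' ≈ 1.201626 ∉ [0.1, 0.9) ⇒ out
candidate 2: (m,n)=(0,-7) → π∥ = 0-7·λ ≈ -11.326238, π⊥ = 0-7·λ' ≈ 4.326238 ∉ [0.1, 0.9) ⇒ out
candidate 3: (m,n)=(2,4) → π∥ = 2+4·λ ≈ 8.472136, π⊥ = 2+4·λ' ≈ -0.472136 ∉ [0.1, 0.9) ⇒ out
candidate 4: (m,n)=(7,-7) → π∥ = 7-7·λ ≈ -4.326238, π⊥ = 7-7·λ' ≈ 11.326238 ∉ [0.1, 0.9) ⇒ out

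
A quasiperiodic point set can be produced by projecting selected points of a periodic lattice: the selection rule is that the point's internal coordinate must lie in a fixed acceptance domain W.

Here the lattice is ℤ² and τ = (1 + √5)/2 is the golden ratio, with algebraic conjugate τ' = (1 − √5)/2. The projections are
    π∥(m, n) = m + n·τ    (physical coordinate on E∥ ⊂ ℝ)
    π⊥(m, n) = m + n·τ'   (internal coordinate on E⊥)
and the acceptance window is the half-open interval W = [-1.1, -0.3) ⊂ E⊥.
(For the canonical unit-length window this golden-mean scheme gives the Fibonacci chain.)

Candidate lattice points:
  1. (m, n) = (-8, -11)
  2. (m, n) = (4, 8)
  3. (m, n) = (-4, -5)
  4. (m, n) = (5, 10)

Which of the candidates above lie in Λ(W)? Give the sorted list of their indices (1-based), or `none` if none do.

τ' = (1−√5)/2 ≈ -0.618034.
[1] lift (-8,-11): star map gives -1.201626; window check -1.1 ≤ -1.201626 < -0.3 is false → out
[2] lift (4,8): star map gives -0.944272; window check -1.1 ≤ -0.944272 < -0.3 is true → IN Λ
[3] lift (-4,-5): star map gives -0.909830; window check -1.1 ≤ -0.909830 < -0.3 is true → IN Λ
[4] lift (5,10): star map gives -1.180340; window check -1.1 ≤ -1.180340 < -0.3 is false → out

2, 3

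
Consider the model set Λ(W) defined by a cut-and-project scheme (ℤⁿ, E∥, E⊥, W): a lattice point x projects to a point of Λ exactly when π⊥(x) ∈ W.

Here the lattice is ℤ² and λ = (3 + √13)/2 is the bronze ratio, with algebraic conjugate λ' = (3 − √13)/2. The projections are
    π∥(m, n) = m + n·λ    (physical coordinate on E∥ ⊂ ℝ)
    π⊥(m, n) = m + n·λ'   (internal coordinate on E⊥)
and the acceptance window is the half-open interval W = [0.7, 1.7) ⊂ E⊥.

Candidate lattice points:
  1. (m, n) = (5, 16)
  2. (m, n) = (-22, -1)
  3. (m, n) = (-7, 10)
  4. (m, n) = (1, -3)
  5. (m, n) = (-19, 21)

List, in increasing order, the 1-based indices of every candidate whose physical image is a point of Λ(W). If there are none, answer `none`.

Compute λ' = (3−√13)/2 = -0.3028, so π⊥(m,n) = m -0.3028·n.
[1] lift (5,16): star map gives 0.1556; window check 0.7 ≤ 0.1556 < 1.7 is false → out
[2] lift (-22,-1): star map gives -21.6972; window check 0.7 ≤ -21.6972 < 1.7 is false → out
[3] lift (-7,10): star map gives -10.0278; window check 0.7 ≤ -10.0278 < 1.7 is false → out
[4] lift (1,-3): star map gives 1.9083; window check 0.7 ≤ 1.9083 < 1.7 is false → out
[5] lift (-19,21): star map gives -25.3583; window check 0.7 ≤ -25.3583 < 1.7 is false → out

none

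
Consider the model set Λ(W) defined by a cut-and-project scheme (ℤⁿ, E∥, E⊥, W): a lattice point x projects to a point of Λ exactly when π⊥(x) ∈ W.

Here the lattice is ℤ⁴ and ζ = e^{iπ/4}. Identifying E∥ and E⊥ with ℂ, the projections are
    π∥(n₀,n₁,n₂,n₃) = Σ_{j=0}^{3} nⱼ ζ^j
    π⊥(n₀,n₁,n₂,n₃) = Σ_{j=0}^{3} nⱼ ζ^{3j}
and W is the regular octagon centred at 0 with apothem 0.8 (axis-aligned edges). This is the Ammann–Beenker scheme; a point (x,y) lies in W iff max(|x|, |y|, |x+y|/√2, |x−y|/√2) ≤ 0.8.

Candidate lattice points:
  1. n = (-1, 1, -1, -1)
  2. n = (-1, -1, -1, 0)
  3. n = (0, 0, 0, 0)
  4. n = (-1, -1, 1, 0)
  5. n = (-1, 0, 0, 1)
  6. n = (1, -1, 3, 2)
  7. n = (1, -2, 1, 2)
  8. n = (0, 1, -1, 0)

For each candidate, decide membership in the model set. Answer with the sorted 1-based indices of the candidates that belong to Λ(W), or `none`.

Internal map: ζ^{3j} for j=0..3 gives (1,0), (−√2/2,√2/2), (0,−1), (√2/2,√2/2).
#1 (-1, 1, -1, -1): internal (-2.41421, 1.00000); octagon support 2.41421 vs apothem 0.8 → ∉ W
#2 (-1, -1, -1, 0): internal (-0.29289, 0.29289); octagon support 0.41421 vs apothem 0.8 → ∈ W
#3 (0, 0, 0, 0): internal (0.00000, 0.00000); octagon support 0.00000 vs apothem 0.8 → ∈ W
#4 (-1, -1, 1, 0): internal (-0.29289, -1.70711); octagon support 1.70711 vs apothem 0.8 → ∉ W
#5 (-1, 0, 0, 1): internal (-0.29289, 0.70711); octagon support 0.70711 vs apothem 0.8 → ∈ W
#6 (1, -1, 3, 2): internal (3.12132, -2.29289); octagon support 3.82843 vs apothem 0.8 → ∉ W
#7 (1, -2, 1, 2): internal (3.82843, -1.00000); octagon support 3.82843 vs apothem 0.8 → ∉ W
#8 (0, 1, -1, 0): internal (-0.70711, 1.70711); octagon support 1.70711 vs apothem 0.8 → ∉ W

2, 3, 5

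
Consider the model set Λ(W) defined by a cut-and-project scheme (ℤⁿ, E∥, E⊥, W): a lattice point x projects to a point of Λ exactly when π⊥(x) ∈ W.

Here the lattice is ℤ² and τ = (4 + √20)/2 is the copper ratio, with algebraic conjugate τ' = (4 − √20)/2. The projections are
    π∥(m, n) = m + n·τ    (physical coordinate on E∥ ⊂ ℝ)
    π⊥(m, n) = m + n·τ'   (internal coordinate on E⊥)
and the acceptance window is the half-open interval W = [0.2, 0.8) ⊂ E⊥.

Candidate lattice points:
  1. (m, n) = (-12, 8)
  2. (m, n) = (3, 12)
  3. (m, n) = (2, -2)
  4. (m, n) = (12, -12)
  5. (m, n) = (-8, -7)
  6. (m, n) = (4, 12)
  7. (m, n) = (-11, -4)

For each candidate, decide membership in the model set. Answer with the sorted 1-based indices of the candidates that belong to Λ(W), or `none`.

none

Compute τ' = (4−√20)/2 = -0.23607, so π⊥(m,n) = m -0.23607·n.
[1] lift (-12,8): star map gives -13.88854; window check 0.2 ≤ -13.88854 < 0.8 is false → out
[2] lift (3,12): star map gives 0.16718; window check 0.2 ≤ 0.16718 < 0.8 is false → out
[3] lift (2,-2): star map gives 2.47214; window check 0.2 ≤ 2.47214 < 0.8 is false → out
[4] lift (12,-12): star map gives 14.83282; window check 0.2 ≤ 14.83282 < 0.8 is false → out
[5] lift (-8,-7): star map gives -6.34752; window check 0.2 ≤ -6.34752 < 0.8 is false → out
[6] lift (4,12): star map gives 1.16718; window check 0.2 ≤ 1.16718 < 0.8 is false → out
[7] lift (-11,-4): star map gives -10.05573; window check 0.2 ≤ -10.05573 < 0.8 is false → out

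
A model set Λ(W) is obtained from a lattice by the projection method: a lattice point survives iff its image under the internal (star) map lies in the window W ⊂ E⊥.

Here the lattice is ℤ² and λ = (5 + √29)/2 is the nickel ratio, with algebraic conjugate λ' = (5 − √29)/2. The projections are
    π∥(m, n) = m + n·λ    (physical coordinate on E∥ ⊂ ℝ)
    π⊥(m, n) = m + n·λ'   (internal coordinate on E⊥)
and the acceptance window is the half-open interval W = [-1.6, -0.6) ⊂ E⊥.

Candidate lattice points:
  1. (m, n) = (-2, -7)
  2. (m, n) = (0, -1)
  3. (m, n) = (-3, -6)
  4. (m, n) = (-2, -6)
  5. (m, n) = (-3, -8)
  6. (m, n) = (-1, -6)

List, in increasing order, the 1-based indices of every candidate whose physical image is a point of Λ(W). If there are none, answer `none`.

Compute λ' = (5−√29)/2 = -0.1926, so π⊥(m,n) = m -0.1926·n.
candidate 1: (m,n)=(-2,-7) → π∥ = -2-7·λ ≈ -38.3481, π⊥ = -2-7·λ' ≈ -0.6519 ∈ [-1.6, -0.6) ⇒ IN Λ
candidate 2: (m,n)=(0,-1) → π∥ = 0-1·λ ≈ -5.1926, π⊥ = 0-1·λ' ≈ 0.1926 ∉ [-1.6, -0.6) ⇒ out
candidate 3: (m,n)=(-3,-6) → π∥ = -3-6·λ ≈ -34.1555, π⊥ = -3-6·λ' ≈ -1.8445 ∉ [-1.6, -0.6) ⇒ out
candidate 4: (m,n)=(-2,-6) → π∥ = -2-6·λ ≈ -33.1555, π⊥ = -2-6·λ' ≈ -0.8445 ∈ [-1.6, -0.6) ⇒ IN Λ
candidate 5: (m,n)=(-3,-8) → π∥ = -3-8·λ ≈ -44.5407, π⊥ = -3-8·λ' ≈ -1.4593 ∈ [-1.6, -0.6) ⇒ IN Λ
candidate 6: (m,n)=(-1,-6) → π∥ = -1-6·λ ≈ -32.1555, π⊥ = -1-6·λ' ≈ 0.1555 ∉ [-1.6, -0.6) ⇒ out

1, 4, 5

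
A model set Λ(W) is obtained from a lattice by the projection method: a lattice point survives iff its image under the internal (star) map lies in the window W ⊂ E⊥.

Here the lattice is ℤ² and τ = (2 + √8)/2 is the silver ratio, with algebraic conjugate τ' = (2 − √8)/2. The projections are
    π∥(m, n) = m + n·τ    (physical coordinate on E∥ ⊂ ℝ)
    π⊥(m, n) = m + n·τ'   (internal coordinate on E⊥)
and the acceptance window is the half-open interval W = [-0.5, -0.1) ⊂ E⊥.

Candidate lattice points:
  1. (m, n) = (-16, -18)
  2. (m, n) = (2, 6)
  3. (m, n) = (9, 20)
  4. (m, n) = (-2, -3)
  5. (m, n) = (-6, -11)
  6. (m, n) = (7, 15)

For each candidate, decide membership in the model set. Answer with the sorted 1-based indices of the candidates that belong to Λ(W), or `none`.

2

Compute τ' = (2−√8)/2 = -0.41421, so π⊥(m,n) = m -0.41421·n.
[1] lift (-16,-18): star map gives -8.54416; window check -0.5 ≤ -8.54416 < -0.1 is false → out
[2] lift (2,6): star map gives -0.48528; window check -0.5 ≤ -0.48528 < -0.1 is true → IN Λ
[3] lift (9,20): star map gives 0.71573; window check -0.5 ≤ 0.71573 < -0.1 is false → out
[4] lift (-2,-3): star map gives -0.75736; window check -0.5 ≤ -0.75736 < -0.1 is false → out
[5] lift (-6,-11): star map gives -1.44365; window check -0.5 ≤ -1.44365 < -0.1 is false → out
[6] lift (7,15): star map gives 0.78680; window check -0.5 ≤ 0.78680 < -0.1 is false → out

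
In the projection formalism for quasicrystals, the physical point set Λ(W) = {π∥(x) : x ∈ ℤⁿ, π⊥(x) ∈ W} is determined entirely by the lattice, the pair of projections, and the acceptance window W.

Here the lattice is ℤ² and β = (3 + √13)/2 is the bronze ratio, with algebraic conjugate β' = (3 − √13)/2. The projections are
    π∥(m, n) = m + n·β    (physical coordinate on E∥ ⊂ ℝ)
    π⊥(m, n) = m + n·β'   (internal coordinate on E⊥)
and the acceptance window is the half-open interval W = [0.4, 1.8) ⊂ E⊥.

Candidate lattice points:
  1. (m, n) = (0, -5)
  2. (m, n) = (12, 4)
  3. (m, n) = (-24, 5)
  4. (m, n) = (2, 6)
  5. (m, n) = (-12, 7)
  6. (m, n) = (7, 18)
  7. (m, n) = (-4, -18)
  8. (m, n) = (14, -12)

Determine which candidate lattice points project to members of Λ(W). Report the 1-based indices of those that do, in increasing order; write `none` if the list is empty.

β' = (3−√13)/2 ≈ -0.30278.
#1 (0,-5): internal coord 0 + (-5)·β' = +1.51388; +1.51388 ∈ [0.4, 1.8) → IN Λ
#2 (12,4): internal coord 12 + (4)·β' = +10.78890; +10.78890 ∉ [0.4, 1.8) → out
#3 (-24,5): internal coord -24 + (5)·β' = -25.51388; -25.51388 ∉ [0.4, 1.8) → out
#4 (2,6): internal coord 2 + (6)·β' = +0.18335; +0.18335 ∉ [0.4, 1.8) → out
#5 (-12,7): internal coord -12 + (7)·β' = -14.11943; -14.11943 ∉ [0.4, 1.8) → out
#6 (7,18): internal coord 7 + (18)·β' = +1.55004; +1.55004 ∈ [0.4, 1.8) → IN Λ
#7 (-4,-18): internal coord -4 + (-18)·β' = +1.44996; +1.44996 ∈ [0.4, 1.8) → IN Λ
#8 (14,-12): internal coord 14 + (-12)·β' = +17.63331; +17.63331 ∉ [0.4, 1.8) → out

1, 6, 7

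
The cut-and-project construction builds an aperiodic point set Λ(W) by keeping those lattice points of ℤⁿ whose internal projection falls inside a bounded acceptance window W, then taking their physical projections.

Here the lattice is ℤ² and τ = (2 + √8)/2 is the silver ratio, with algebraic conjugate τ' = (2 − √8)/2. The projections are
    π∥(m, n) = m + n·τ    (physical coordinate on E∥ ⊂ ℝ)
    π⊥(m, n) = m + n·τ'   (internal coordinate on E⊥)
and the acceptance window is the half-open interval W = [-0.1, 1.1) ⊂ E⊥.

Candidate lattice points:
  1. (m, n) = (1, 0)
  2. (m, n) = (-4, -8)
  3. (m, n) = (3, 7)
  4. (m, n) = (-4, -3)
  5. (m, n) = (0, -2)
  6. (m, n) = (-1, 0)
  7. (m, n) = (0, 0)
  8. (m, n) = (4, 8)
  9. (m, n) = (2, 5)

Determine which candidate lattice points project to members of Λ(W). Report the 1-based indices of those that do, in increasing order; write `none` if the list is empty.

Compute τ' = (2−√8)/2 = -0.4142, so π⊥(m,n) = m -0.4142·n.
[1] lift (1,0): star map gives 1.0000; window check -0.1 ≤ 1.0000 < 1.1 is true → IN Λ
[2] lift (-4,-8): star map gives -0.6863; window check -0.1 ≤ -0.6863 < 1.1 is false → out
[3] lift (3,7): star map gives 0.1005; window check -0.1 ≤ 0.1005 < 1.1 is true → IN Λ
[4] lift (-4,-3): star map gives -2.7574; window check -0.1 ≤ -2.7574 < 1.1 is false → out
[5] lift (0,-2): star map gives 0.8284; window check -0.1 ≤ 0.8284 < 1.1 is true → IN Λ
[6] lift (-1,0): star map gives -1.0000; window check -0.1 ≤ -1.0000 < 1.1 is false → out
[7] lift (0,0): star map gives 0.0000; window check -0.1 ≤ 0.0000 < 1.1 is true → IN Λ
[8] lift (4,8): star map gives 0.6863; window check -0.1 ≤ 0.6863 < 1.1 is true → IN Λ
[9] lift (2,5): star map gives -0.0711; window check -0.1 ≤ -0.0711 < 1.1 is true → IN Λ

1, 3, 5, 7, 8, 9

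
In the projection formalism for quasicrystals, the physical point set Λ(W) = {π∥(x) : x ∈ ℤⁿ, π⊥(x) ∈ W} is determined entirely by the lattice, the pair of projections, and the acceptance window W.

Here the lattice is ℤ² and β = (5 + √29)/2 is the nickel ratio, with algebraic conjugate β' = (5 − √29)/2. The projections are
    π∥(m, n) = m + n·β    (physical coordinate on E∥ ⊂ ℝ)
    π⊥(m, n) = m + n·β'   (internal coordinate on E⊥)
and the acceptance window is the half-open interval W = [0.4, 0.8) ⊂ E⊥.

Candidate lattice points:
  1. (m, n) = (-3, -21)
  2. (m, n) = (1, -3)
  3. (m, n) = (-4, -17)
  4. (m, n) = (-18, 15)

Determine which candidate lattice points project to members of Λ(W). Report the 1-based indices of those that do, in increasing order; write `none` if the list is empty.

Compute β' = (5−√29)/2 = -0.1926, so π⊥(m,n) = m -0.1926·n.
candidate 1: (m,n)=(-3,-21) → π∥ = -3-21·β ≈ -112.0442, π⊥ = -3-21·β' ≈ 1.0442 ∉ [0.4, 0.8) ⇒ out
candidate 2: (m,n)=(1,-3) → π∥ = 1-3·β ≈ -14.5777, π⊥ = 1-3·β' ≈ 1.5777 ∉ [0.4, 0.8) ⇒ out
candidate 3: (m,n)=(-4,-17) → π∥ = -4-17·β ≈ -92.2739, π⊥ = -4-17·β' ≈ -0.7261 ∉ [0.4, 0.8) ⇒ out
candidate 4: (m,n)=(-18,15) → π∥ = -18+15·β ≈ 59.8887, π⊥ = -18+15·β' ≈ -20.8887 ∉ [0.4, 0.8) ⇒ out

none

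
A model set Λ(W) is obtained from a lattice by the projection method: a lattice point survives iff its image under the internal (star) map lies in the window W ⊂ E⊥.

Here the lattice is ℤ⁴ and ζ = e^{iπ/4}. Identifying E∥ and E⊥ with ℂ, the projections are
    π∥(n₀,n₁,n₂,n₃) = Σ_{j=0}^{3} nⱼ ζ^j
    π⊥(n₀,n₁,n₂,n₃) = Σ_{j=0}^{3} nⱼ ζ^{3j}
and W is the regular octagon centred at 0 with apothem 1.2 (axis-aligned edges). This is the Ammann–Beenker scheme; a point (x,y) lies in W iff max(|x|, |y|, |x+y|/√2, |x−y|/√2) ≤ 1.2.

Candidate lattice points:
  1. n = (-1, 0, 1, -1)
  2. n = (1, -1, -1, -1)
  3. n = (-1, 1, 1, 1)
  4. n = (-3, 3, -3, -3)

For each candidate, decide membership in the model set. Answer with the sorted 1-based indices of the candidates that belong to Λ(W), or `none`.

Internal map: ζ^{3j} for j=0..3 gives (1,0), (−√2/2,√2/2), (0,−1), (√2/2,√2/2).
candidate 1: n = (-1, 0, 1, -1) → π⊥ ≈ (-1.707107, -1.707107); max(|x|,|y|,|x±y|/√2) = 2.414214 > 1.2 ⇒ ∉ W
candidate 2: n = (1, -1, -1, -1) → π⊥ ≈ (+1.000000, -0.414214); max(|x|,|y|,|x±y|/√2) = 1.000000 ≤ 1.2 ⇒ ∈ W
candidate 3: n = (-1, 1, 1, 1) → π⊥ ≈ (-1.000000, +0.414214); max(|x|,|y|,|x±y|/√2) = 1.000000 ≤ 1.2 ⇒ ∈ W
candidate 4: n = (-3, 3, -3, -3) → π⊥ ≈ (-7.242641, +3.000000); max(|x|,|y|,|x±y|/√2) = 7.242641 > 1.2 ⇒ ∉ W

2, 3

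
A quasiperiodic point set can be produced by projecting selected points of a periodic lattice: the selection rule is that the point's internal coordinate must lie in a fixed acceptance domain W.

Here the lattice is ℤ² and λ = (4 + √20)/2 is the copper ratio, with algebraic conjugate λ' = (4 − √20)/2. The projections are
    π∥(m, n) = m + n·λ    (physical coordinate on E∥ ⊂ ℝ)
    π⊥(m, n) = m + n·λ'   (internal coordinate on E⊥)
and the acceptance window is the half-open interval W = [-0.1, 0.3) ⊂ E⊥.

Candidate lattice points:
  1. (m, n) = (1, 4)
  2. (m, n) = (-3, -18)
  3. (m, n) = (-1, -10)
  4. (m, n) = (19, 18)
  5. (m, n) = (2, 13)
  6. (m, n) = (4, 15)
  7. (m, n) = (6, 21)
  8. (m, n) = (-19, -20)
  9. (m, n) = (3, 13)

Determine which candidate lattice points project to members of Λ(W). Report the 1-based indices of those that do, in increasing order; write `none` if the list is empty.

1, 9

Compute λ' = (4−√20)/2 = -0.2361, so π⊥(m,n) = m -0.2361·n.
candidate 1: (m,n)=(1,4) → π∥ = 1+4·λ ≈ 17.9443, π⊥ = 1+4·λ' ≈ 0.0557 ∈ [-0.1, 0.3) ⇒ IN Λ
candidate 2: (m,n)=(-3,-18) → π∥ = -3-18·λ ≈ -79.2492, π⊥ = -3-18·λ' ≈ 1.2492 ∉ [-0.1, 0.3) ⇒ out
candidate 3: (m,n)=(-1,-10) → π∥ = -1-10·λ ≈ -43.3607, π⊥ = -1-10·λ' ≈ 1.3607 ∉ [-0.1, 0.3) ⇒ out
candidate 4: (m,n)=(19,18) → π∥ = 19+18·λ ≈ 95.2492, π⊥ = 19+18·λ' ≈ 14.7508 ∉ [-0.1, 0.3) ⇒ out
candidate 5: (m,n)=(2,13) → π∥ = 2+13·λ ≈ 57.0689, π⊥ = 2+13·λ' ≈ -1.0689 ∉ [-0.1, 0.3) ⇒ out
candidate 6: (m,n)=(4,15) → π∥ = 4+15·λ ≈ 67.5410, π⊥ = 4+15·λ' ≈ 0.4590 ∉ [-0.1, 0.3) ⇒ out
candidate 7: (m,n)=(6,21) → π∥ = 6+21·λ ≈ 94.9574, π⊥ = 6+21·λ' ≈ 1.0426 ∉ [-0.1, 0.3) ⇒ out
candidate 8: (m,n)=(-19,-20) → π∥ = -19-20·λ ≈ -103.7214, π⊥ = -19-20·λ' ≈ -14.2786 ∉ [-0.1, 0.3) ⇒ out
candidate 9: (m,n)=(3,13) → π∥ = 3+13·λ ≈ 58.0689, π⊥ = 3+13·λ' ≈ -0.0689 ∈ [-0.1, 0.3) ⇒ IN Λ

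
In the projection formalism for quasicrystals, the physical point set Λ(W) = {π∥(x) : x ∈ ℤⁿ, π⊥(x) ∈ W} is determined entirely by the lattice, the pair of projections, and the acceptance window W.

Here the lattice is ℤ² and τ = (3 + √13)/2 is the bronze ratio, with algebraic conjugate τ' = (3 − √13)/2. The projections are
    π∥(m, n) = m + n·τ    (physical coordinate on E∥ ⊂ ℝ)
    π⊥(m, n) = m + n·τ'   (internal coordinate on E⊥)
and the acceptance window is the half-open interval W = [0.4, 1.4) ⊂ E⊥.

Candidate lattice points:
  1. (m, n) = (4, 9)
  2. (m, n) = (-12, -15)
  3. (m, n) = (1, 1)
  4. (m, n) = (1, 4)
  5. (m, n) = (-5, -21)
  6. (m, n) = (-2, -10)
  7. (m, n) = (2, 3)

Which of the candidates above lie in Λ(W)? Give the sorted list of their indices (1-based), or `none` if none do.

1, 3, 5, 6, 7

Numerically τ ≈ 3.30278 and τ' = −1/τ ≈ -0.30278.
#1 (4,9): internal coord 4 + (9)·τ' = +1.27502; +1.27502 ∈ [0.4, 1.4) → IN Λ
#2 (-12,-15): internal coord -12 + (-15)·τ' = -7.45837; -7.45837 ∉ [0.4, 1.4) → out
#3 (1,1): internal coord 1 + (1)·τ' = +0.69722; +0.69722 ∈ [0.4, 1.4) → IN Λ
#4 (1,4): internal coord 1 + (4)·τ' = -0.21110; -0.21110 ∉ [0.4, 1.4) → out
#5 (-5,-21): internal coord -5 + (-21)·τ' = +1.35829; +1.35829 ∈ [0.4, 1.4) → IN Λ
#6 (-2,-10): internal coord -2 + (-10)·τ' = +1.02776; +1.02776 ∈ [0.4, 1.4) → IN Λ
#7 (2,3): internal coord 2 + (3)·τ' = +1.09167; +1.09167 ∈ [0.4, 1.4) → IN Λ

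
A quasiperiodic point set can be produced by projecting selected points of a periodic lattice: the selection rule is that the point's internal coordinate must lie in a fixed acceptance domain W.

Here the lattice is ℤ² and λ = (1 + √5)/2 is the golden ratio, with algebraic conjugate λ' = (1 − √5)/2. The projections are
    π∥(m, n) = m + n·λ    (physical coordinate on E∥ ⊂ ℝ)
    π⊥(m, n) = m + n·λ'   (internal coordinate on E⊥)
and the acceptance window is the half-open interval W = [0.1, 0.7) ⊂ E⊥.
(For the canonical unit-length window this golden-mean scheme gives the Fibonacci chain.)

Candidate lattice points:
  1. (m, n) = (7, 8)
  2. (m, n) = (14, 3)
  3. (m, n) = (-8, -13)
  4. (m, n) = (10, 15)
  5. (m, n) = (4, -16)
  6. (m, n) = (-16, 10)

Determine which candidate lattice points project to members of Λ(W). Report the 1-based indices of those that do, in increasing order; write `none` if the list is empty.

λ' = (1−√5)/2 ≈ -0.61803.
[1] lift (7,8): star map gives 2.05573; window check 0.1 ≤ 2.05573 < 0.7 is false → out
[2] lift (14,3): star map gives 12.14590; window check 0.1 ≤ 12.14590 < 0.7 is false → out
[3] lift (-8,-13): star map gives 0.03444; window check 0.1 ≤ 0.03444 < 0.7 is false → out
[4] lift (10,15): star map gives 0.72949; window check 0.1 ≤ 0.72949 < 0.7 is false → out
[5] lift (4,-16): star map gives 13.88854; window check 0.1 ≤ 13.88854 < 0.7 is false → out
[6] lift (-16,10): star map gives -22.18034; window check 0.1 ≤ -22.18034 < 0.7 is false → out

none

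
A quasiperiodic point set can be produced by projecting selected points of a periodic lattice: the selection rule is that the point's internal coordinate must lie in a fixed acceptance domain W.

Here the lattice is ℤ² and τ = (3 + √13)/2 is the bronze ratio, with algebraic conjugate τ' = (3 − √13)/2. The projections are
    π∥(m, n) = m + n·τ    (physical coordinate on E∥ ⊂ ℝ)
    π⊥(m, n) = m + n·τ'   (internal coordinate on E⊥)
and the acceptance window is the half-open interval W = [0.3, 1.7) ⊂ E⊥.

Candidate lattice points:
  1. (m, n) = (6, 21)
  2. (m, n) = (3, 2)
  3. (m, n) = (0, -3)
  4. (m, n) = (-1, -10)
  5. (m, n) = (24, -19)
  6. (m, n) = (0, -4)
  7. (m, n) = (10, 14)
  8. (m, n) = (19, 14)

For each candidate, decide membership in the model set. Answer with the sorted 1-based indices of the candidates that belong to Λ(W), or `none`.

3, 6

τ' = (3−√13)/2 ≈ -0.30278.
#1 (6,21): internal coord 6 + (21)·τ' = -0.35829; -0.35829 ∉ [0.3, 1.7) → out
#2 (3,2): internal coord 3 + (2)·τ' = +2.39445; +2.39445 ∉ [0.3, 1.7) → out
#3 (0,-3): internal coord 0 + (-3)·τ' = +0.90833; +0.90833 ∈ [0.3, 1.7) → IN Λ
#4 (-1,-10): internal coord -1 + (-10)·τ' = +2.02776; +2.02776 ∉ [0.3, 1.7) → out
#5 (24,-19): internal coord 24 + (-19)·τ' = +29.75274; +29.75274 ∉ [0.3, 1.7) → out
#6 (0,-4): internal coord 0 + (-4)·τ' = +1.21110; +1.21110 ∈ [0.3, 1.7) → IN Λ
#7 (10,14): internal coord 10 + (14)·τ' = +5.76114; +5.76114 ∉ [0.3, 1.7) → out
#8 (19,14): internal coord 19 + (14)·τ' = +14.76114; +14.76114 ∉ [0.3, 1.7) → out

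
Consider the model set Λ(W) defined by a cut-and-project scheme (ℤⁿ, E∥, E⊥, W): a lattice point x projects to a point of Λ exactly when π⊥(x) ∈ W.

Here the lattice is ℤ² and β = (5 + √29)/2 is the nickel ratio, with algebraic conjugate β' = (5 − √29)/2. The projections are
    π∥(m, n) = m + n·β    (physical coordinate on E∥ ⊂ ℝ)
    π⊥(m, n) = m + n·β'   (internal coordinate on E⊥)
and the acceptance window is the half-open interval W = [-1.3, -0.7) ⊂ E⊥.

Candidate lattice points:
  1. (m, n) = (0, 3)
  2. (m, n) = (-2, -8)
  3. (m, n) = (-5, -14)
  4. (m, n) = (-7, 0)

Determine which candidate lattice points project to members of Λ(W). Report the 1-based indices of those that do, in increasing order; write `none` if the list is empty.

Numerically β ≈ 5.19258 and β' = −1/β ≈ -0.19258.
candidate 1: (m,n)=(0,3) → π∥ = 0+3·β ≈ 15.57775, π⊥ = 0+3·β' ≈ -0.57775 ∉ [-1.3, -0.7) ⇒ out
candidate 2: (m,n)=(-2,-8) → π∥ = -2-8·β ≈ -43.54066, π⊥ = -2-8·β' ≈ -0.45934 ∉ [-1.3, -0.7) ⇒ out
candidate 3: (m,n)=(-5,-14) → π∥ = -5-14·β ≈ -77.69615, π⊥ = -5-14·β' ≈ -2.30385 ∉ [-1.3, -0.7) ⇒ out
candidate 4: (m,n)=(-7,0) → π∥ = -7+0·β ≈ -7.00000, π⊥ = -7+0·β' ≈ -7.00000 ∉ [-1.3, -0.7) ⇒ out

none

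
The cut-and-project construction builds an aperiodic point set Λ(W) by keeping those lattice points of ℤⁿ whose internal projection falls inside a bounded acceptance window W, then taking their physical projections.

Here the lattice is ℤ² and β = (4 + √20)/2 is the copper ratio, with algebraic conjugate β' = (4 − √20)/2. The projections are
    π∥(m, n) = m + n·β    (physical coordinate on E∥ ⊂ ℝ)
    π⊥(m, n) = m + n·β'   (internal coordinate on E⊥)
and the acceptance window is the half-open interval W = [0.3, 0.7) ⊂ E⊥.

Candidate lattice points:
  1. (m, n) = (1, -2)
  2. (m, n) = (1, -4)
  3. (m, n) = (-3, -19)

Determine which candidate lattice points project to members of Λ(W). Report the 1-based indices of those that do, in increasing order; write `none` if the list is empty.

Numerically β ≈ 4.2361 and β' = −1/β ≈ -0.2361.
#1 (1,-2): internal coord 1 + (-2)·β' = +1.4721; +1.4721 ∉ [0.3, 0.7) → out
#2 (1,-4): internal coord 1 + (-4)·β' = +1.9443; +1.9443 ∉ [0.3, 0.7) → out
#3 (-3,-19): internal coord -3 + (-19)·β' = +1.4853; +1.4853 ∉ [0.3, 0.7) → out

none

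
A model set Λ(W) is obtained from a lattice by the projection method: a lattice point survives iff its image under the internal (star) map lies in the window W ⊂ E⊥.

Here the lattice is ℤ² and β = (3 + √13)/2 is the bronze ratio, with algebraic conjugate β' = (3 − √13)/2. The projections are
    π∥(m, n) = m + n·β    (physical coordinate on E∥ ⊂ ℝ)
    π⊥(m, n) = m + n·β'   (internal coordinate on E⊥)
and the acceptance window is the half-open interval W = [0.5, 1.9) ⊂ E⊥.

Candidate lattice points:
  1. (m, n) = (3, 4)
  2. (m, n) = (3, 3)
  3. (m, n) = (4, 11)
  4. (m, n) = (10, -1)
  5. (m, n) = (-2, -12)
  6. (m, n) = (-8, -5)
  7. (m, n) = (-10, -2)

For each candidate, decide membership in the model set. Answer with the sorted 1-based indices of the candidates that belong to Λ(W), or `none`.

Compute β' = (3−√13)/2 = -0.30278, so π⊥(m,n) = m -0.30278·n.
candidate 1: (m,n)=(3,4) → π∥ = 3+4·β ≈ 16.21110, π⊥ = 3+4·β' ≈ 1.78890 ∈ [0.5, 1.9) ⇒ IN Λ
candidate 2: (m,n)=(3,3) → π∥ = 3+3·β ≈ 12.90833, π⊥ = 3+3·β' ≈ 2.09167 ∉ [0.5, 1.9) ⇒ out
candidate 3: (m,n)=(4,11) → π∥ = 4+11·β ≈ 40.33053, π⊥ = 4+11·β' ≈ 0.66947 ∈ [0.5, 1.9) ⇒ IN Λ
candidate 4: (m,n)=(10,-1) → π∥ = 10-1·β ≈ 6.69722, π⊥ = 10-1·β' ≈ 10.30278 ∉ [0.5, 1.9) ⇒ out
candidate 5: (m,n)=(-2,-12) → π∥ = -2-12·β ≈ -41.63331, π⊥ = -2-12·β' ≈ 1.63331 ∈ [0.5, 1.9) ⇒ IN Λ
candidate 6: (m,n)=(-8,-5) → π∥ = -8-5·β ≈ -24.51388, π⊥ = -8-5·β' ≈ -6.48612 ∉ [0.5, 1.9) ⇒ out
candidate 7: (m,n)=(-10,-2) → π∥ = -10-2·β ≈ -16.60555, π⊥ = -10-2·β' ≈ -9.39445 ∉ [0.5, 1.9) ⇒ out

1, 3, 5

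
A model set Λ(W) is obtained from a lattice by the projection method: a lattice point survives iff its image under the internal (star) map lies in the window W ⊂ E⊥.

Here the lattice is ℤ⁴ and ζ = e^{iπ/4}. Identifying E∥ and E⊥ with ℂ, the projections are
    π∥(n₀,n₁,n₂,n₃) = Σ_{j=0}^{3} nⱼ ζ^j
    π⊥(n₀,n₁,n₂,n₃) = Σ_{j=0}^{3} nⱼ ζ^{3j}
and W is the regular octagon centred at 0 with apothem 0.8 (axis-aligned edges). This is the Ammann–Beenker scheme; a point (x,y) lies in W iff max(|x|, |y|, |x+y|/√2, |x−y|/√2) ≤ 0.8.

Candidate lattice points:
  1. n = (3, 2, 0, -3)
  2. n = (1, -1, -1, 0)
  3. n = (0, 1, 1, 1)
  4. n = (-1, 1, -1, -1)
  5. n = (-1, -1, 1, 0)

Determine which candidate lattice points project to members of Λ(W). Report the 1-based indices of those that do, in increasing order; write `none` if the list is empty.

3

With ζ = e^{iπ/4} the internal vectors are ζ^0,ζ^3,ζ^6,ζ^9.
#1 (3, 2, 0, -3): internal (-0.5355, -0.7071); octagon support 0.8787 vs apothem 0.8 → ∉ W
#2 (1, -1, -1, 0): internal (1.7071, 0.2929); octagon support 1.7071 vs apothem 0.8 → ∉ W
#3 (0, 1, 1, 1): internal (0.0000, 0.4142); octagon support 0.4142 vs apothem 0.8 → ∈ W
#4 (-1, 1, -1, -1): internal (-2.4142, 1.0000); octagon support 2.4142 vs apothem 0.8 → ∉ W
#5 (-1, -1, 1, 0): internal (-0.2929, -1.7071); octagon support 1.7071 vs apothem 0.8 → ∉ W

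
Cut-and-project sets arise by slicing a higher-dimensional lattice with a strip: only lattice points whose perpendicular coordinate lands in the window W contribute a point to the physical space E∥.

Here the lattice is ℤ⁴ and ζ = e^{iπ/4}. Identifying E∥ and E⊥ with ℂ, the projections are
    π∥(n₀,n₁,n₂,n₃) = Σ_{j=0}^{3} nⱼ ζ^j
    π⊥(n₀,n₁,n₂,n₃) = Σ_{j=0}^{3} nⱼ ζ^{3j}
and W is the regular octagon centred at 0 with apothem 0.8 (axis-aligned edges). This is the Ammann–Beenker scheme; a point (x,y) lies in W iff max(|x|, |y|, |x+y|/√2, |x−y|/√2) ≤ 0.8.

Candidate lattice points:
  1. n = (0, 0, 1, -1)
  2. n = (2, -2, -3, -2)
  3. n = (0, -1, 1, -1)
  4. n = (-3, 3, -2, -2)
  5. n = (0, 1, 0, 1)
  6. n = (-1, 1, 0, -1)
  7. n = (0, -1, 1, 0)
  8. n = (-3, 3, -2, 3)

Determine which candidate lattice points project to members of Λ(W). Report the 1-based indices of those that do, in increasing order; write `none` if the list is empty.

With ζ = e^{iπ/4} the internal vectors are ζ^0,ζ^3,ζ^6,ζ^9.
candidate 1: n = (0, 0, 1, -1) → π⊥ ≈ (-0.7071, -1.7071); max(|x|,|y|,|x±y|/√2) = 1.7071 > 0.8 ⇒ ∉ W
candidate 2: n = (2, -2, -3, -2) → π⊥ ≈ (+2.0000, +0.1716); max(|x|,|y|,|x±y|/√2) = 2.0000 > 0.8 ⇒ ∉ W
candidate 3: n = (0, -1, 1, -1) → π⊥ ≈ (+0.0000, -2.4142); max(|x|,|y|,|x±y|/√2) = 2.4142 > 0.8 ⇒ ∉ W
candidate 4: n = (-3, 3, -2, -2) → π⊥ ≈ (-6.5355, +2.7071); max(|x|,|y|,|x±y|/√2) = 6.5355 > 0.8 ⇒ ∉ W
candidate 5: n = (0, 1, 0, 1) → π⊥ ≈ (+0.0000, +1.4142); max(|x|,|y|,|x±y|/√2) = 1.4142 > 0.8 ⇒ ∉ W
candidate 6: n = (-1, 1, 0, -1) → π⊥ ≈ (-2.4142, +0.0000); max(|x|,|y|,|x±y|/√2) = 2.4142 > 0.8 ⇒ ∉ W
candidate 7: n = (0, -1, 1, 0) → π⊥ ≈ (+0.7071, -1.7071); max(|x|,|y|,|x±y|/√2) = 1.7071 > 0.8 ⇒ ∉ W
candidate 8: n = (-3, 3, -2, 3) → π⊥ ≈ (-3.0000, +6.2426); max(|x|,|y|,|x±y|/√2) = 6.5355 > 0.8 ⇒ ∉ W

none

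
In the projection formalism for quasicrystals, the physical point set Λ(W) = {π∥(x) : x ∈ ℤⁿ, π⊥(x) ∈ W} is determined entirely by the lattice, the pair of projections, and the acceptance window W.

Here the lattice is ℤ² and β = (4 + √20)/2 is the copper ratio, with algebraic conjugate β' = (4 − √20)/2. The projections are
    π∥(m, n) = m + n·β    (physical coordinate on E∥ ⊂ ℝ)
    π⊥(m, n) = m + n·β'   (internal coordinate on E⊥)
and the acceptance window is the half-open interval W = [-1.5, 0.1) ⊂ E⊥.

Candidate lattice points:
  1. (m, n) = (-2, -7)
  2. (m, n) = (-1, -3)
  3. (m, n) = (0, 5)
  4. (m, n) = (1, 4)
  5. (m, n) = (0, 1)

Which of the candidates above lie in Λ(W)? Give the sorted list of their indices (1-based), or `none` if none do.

1, 2, 3, 4, 5

Compute β' = (4−√20)/2 = -0.2361, so π⊥(m,n) = m -0.2361·n.
[1] lift (-2,-7): star map gives -0.3475; window check -1.5 ≤ -0.3475 < 0.1 is true → IN Λ
[2] lift (-1,-3): star map gives -0.2918; window check -1.5 ≤ -0.2918 < 0.1 is true → IN Λ
[3] lift (0,5): star map gives -1.1803; window check -1.5 ≤ -1.1803 < 0.1 is true → IN Λ
[4] lift (1,4): star map gives 0.0557; window check -1.5 ≤ 0.0557 < 0.1 is true → IN Λ
[5] lift (0,1): star map gives -0.2361; window check -1.5 ≤ -0.2361 < 0.1 is true → IN Λ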